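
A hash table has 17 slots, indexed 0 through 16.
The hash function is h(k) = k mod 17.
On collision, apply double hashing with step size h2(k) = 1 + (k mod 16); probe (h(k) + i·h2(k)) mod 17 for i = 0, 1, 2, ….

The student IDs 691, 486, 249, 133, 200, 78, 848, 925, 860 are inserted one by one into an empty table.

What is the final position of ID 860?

6

Insert 691: h=11, slot 11 empty → index 11.
Insert 486: h=10, slot 10 empty → index 10.
Insert 249: h=11, h2=10, slot 11 occupied → index 4.
Insert 133: h=14, slot 14 empty → index 14.
Insert 200: h=13, slot 13 empty → index 13.
Insert 78: h=10, h2=15, slot 10 occupied → index 8.
Insert 848: h=15, slot 15 empty → index 15.
Insert 925: h=7, slot 7 empty → index 7.
Insert 860: h=10, h2=13, slot 10 occupied → index 6.
Table: [-, -, -, -, 249, -, 860, 925, 78, -, 486, 691, -, 200, 133, 848, -]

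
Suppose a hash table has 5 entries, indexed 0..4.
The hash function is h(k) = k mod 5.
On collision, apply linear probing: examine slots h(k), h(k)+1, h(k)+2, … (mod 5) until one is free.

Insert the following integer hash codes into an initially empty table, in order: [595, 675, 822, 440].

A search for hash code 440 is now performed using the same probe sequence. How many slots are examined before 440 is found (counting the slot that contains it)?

4

Insert 595: h=0, slot 0 empty => index 0.
Insert 675: h=0, slot 0 occupied => index 1.
Insert 822: h=2, slot 2 empty => index 2.
Insert 440: h=0, slots 0,1,2 occupied => index 3.
Table: [595, 675, 822, 440, ∅]
Lookup 440: h=0, probe 0,1,2,3 → found at 3.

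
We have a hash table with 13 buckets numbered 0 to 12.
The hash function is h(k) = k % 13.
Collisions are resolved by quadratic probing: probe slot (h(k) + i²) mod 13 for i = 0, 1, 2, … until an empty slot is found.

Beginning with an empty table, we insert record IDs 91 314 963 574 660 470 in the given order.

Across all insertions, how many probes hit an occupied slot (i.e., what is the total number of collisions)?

3

91: h=0 → slot 0
314: h=2 → slot 2
963: h=1 → slot 1
574: h=2, probe 2,3 → slot 3
660: h=10 → slot 10
470: h=2, probe 2,3,6 → slot 6
Table: [91, 963, 314, 574, —, —, 470, —, —, —, 660, —, —]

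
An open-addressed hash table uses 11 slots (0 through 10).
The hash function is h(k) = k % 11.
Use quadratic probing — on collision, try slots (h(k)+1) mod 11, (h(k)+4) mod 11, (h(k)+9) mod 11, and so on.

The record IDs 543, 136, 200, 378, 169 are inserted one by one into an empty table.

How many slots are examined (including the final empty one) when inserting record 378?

543 hashes to 4; slot 4 is free => place at 4.
136 hashes to 4; 4 taken => place at 5.
200 hashes to 2; slot 2 is free => place at 2.
378 hashes to 4; 4,5 taken => place at 8.
169 hashes to 4; 4,5,8,2 taken => place at 9.
Table: [-, -, 200, -, 543, 136, -, -, 378, 169, -]

3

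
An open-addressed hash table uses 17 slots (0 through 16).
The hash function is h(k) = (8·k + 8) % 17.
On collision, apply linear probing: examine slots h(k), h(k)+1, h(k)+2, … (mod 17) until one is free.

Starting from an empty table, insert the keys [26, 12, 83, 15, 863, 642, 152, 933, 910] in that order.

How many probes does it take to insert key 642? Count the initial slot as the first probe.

4

26 hashes to 12; slot 12 is free -> place at 12.
12 hashes to 2; slot 2 is free -> place at 2.
83 hashes to 9; slot 9 is free -> place at 9.
15 hashes to 9; 9 taken -> place at 10.
863 hashes to 10; 10 taken -> place at 11.
642 hashes to 10; 10,11,12 taken -> place at 13.
152 hashes to 0; slot 0 is free -> place at 0.
933 hashes to 9; 9,10,11,12,13 taken -> place at 14.
910 hashes to 12; 12,13,14 taken -> place at 15.
Table: [152, ., 12, ., ., ., ., ., ., 83, 15, 863, 26, 642, 933, 910, .]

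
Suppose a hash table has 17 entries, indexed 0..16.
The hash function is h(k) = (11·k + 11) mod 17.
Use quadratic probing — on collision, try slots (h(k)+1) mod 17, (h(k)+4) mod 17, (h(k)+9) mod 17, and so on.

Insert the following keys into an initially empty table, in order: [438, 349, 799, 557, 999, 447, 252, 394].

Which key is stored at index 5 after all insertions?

999

438 hashes to 1; slot 1 is free -> place at 1.
349 hashes to 8; slot 8 is free -> place at 8.
799 hashes to 11; slot 11 is free -> place at 11.
557 hashes to 1; 1 taken -> place at 2.
999 hashes to 1; 1,2 taken -> place at 5.
447 hashes to 15; slot 15 is free -> place at 15.
252 hashes to 12; slot 12 is free -> place at 12.
394 hashes to 10; slot 10 is free -> place at 10.
Table: [—, 438, 557, —, —, 999, —, —, 349, —, 394, 799, 252, —, —, 447, —]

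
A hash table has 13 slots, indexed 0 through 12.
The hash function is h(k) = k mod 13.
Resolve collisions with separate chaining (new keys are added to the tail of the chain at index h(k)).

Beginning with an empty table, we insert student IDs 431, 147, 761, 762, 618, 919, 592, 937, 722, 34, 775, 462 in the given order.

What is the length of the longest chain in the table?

431 -> bucket 2
147 -> bucket 4
761 -> bucket 7
762 -> bucket 8
618 -> bucket 7 (collision)
919 -> bucket 9
592 -> bucket 7 (collision)
937 -> bucket 1
722 -> bucket 7 (collision)
34 -> bucket 8 (collision)
775 -> bucket 8 (collision)
462 -> bucket 7 (collision)
Final buckets:
0: ∅
1: 937
2: 431
3: ∅
4: 147
5: ∅
6: ∅
7: 761 -> 618 -> 592 -> 722 -> 462
8: 762 -> 34 -> 775
9: 919
10: ∅
11: ∅
12: ∅

5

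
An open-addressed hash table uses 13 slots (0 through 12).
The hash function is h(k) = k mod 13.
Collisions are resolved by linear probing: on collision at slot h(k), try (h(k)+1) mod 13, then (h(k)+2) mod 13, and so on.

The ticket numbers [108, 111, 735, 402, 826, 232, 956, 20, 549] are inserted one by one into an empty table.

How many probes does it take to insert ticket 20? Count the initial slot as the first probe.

108: h=4 => slot 4
111: h=7 => slot 7
735: h=7, probe 7,8 => slot 8
402: h=12 => slot 12
826: h=7, probe 7,8,9 => slot 9
232: h=11 => slot 11
956: h=7, probe 7,8,9,10 => slot 10
20: h=7, probe 7,8,9,10,11,12,0 => slot 0
549: h=3 => slot 3
Table: [20, ∅, ∅, 549, 108, ∅, ∅, 111, 735, 826, 956, 232, 402]

7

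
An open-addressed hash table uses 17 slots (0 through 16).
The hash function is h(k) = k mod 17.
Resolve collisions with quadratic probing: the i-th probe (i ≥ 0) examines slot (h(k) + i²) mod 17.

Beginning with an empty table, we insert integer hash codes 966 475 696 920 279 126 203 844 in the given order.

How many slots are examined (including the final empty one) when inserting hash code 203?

966: h=14 -> slot 14
475: h=16 -> slot 16
696: h=16, probe 16,0 -> slot 0
920: h=2 -> slot 2
279: h=7 -> slot 7
126: h=7, probe 7,8 -> slot 8
203: h=16, probe 16,0,3 -> slot 3
844: h=11 -> slot 11
Table: [696, -, 920, 203, -, -, -, 279, 126, -, -, 844, -, -, 966, -, 475]

3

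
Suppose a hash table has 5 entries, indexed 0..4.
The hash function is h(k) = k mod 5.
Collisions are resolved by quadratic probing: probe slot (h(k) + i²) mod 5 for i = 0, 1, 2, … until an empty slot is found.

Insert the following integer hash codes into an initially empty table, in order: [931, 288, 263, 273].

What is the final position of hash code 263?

4

931 hashes to 1; slot 1 is free -> place at 1.
288 hashes to 3; slot 3 is free -> place at 3.
263 hashes to 3; 3 taken -> place at 4.
273 hashes to 3; 3,4 taken -> place at 2.
Table: [_, 931, 273, 288, 263]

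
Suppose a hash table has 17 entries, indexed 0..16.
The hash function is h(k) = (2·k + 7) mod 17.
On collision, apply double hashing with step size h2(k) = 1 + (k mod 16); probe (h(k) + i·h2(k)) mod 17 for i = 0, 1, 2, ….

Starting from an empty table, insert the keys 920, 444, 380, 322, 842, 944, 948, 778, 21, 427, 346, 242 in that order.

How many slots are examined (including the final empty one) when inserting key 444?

Insert 920: h=11, slot 11 empty => index 11.
Insert 444: h=11, h2=13, slot 11 occupied => index 7.
Insert 380: h=2, slot 2 empty => index 2.
Insert 322: h=5, slot 5 empty => index 5.
Insert 842: h=8, slot 8 empty => index 8.
Insert 944: h=8, h2=1, slot 8 occupied => index 9.
Insert 948: h=16, slot 16 empty => index 16.
Insert 778: h=16, h2=11, slot 16 occupied => index 10.
Insert 21: h=15, slot 15 empty => index 15.
Insert 427: h=11, h2=12, slot 11 occupied => index 6.
Insert 346: h=2, h2=11, slot 2 occupied => index 13.
Insert 242: h=15, h2=3, slot 15 occupied => index 1.
Table: [—, 242, 380, —, —, 322, 427, 444, 842, 944, 778, 920, —, 346, —, 21, 948]

2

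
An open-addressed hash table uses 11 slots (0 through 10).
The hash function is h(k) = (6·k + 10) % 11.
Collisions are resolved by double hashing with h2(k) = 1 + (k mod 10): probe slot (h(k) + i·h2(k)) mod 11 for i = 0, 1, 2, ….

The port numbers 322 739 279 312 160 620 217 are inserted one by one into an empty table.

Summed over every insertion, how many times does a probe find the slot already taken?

Insert 322: h=6, slot 6 empty → index 6.
Insert 739: h=0, slot 0 empty → index 0.
Insert 279: h=1, slot 1 empty → index 1.
Insert 312: h=1, h2=3, slot 1 occupied → index 4.
Insert 160: h=2, slot 2 empty → index 2.
Insert 620: h=1, h2=1, slots 1,2 occupied → index 3.
Insert 217: h=3, h2=8, slots 3,0 occupied → index 8.
Table: [739, 279, 160, 620, 312, ., 322, ., 217, ., .]

5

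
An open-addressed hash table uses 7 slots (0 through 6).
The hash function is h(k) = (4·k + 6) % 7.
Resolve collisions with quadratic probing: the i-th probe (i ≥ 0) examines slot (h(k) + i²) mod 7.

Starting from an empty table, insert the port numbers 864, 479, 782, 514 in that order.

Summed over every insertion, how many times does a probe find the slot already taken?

Insert 864: h=4, slot 4 empty -> index 4.
Insert 479: h=4, slot 4 occupied -> index 5.
Insert 782: h=5, slot 5 occupied -> index 6.
Insert 514: h=4, slots 4,5 occupied -> index 1.
Table: [_, 514, _, _, 864, 479, 782]

4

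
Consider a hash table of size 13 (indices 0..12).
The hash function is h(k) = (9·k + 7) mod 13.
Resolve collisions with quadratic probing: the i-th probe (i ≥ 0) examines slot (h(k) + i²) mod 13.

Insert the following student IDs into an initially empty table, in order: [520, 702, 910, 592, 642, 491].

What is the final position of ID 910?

11

Insert 520: h=7, slot 7 empty => index 7.
Insert 702: h=7, slot 7 occupied => index 8.
Insert 910: h=7, slots 7,8 occupied => index 11.
Insert 592: h=5, slot 5 empty => index 5.
Insert 642: h=0, slot 0 empty => index 0.
Insert 491: h=6, slot 6 empty => index 6.
Table: [642, —, —, —, —, 592, 491, 520, 702, —, —, 910, —]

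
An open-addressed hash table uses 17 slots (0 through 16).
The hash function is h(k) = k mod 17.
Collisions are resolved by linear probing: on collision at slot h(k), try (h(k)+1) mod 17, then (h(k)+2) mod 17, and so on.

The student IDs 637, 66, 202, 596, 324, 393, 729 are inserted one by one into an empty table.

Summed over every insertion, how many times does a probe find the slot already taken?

5

637: h=8 -> slot 8
66: h=15 -> slot 15
202: h=15, probe 15,16 -> slot 16
596: h=1 -> slot 1
324: h=1, probe 1,2 -> slot 2
393: h=2, probe 2,3 -> slot 3
729: h=15, probe 15,16,0 -> slot 0
Table: [729, 596, 324, 393, _, _, _, _, 637, _, _, _, _, _, _, 66, 202]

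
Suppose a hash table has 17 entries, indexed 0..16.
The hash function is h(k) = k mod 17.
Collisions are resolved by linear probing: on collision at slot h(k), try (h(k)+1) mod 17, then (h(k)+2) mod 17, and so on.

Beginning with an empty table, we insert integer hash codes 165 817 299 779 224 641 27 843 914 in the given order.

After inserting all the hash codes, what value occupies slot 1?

817

165 hashes to 12; slot 12 is free → place at 12.
817 hashes to 1; slot 1 is free → place at 1.
299 hashes to 10; slot 10 is free → place at 10.
779 hashes to 14; slot 14 is free → place at 14.
224 hashes to 3; slot 3 is free → place at 3.
641 hashes to 12; 12 taken → place at 13.
27 hashes to 10; 10 taken → place at 11.
843 hashes to 10; 10,11,12,13,14 taken → place at 15.
914 hashes to 13; 13,14,15 taken → place at 16.
Table: [-, 817, -, 224, -, -, -, -, -, -, 299, 27, 165, 641, 779, 843, 914]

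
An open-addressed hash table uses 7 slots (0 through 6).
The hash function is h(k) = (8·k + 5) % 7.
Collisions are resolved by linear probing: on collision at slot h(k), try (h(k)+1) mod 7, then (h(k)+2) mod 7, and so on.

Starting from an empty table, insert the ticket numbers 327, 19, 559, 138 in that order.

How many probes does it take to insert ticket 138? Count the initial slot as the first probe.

Insert 327: h=3, slot 3 empty => index 3.
Insert 19: h=3, slot 3 occupied => index 4.
Insert 559: h=4, slot 4 occupied => index 5.
Insert 138: h=3, slots 3,4,5 occupied => index 6.
Table: [∅, ∅, ∅, 327, 19, 559, 138]

4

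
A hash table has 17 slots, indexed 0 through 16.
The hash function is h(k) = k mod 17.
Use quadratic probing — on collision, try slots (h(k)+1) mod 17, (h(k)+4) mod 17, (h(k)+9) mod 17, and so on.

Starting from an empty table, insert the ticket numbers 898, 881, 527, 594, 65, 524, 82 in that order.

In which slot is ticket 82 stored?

898 hashes to 14; slot 14 is free -> place at 14.
881 hashes to 14; 14 taken -> place at 15.
527 hashes to 0; slot 0 is free -> place at 0.
594 hashes to 16; slot 16 is free -> place at 16.
65 hashes to 14; 14,15 taken -> place at 1.
524 hashes to 14; 14,15,1 taken -> place at 6.
82 hashes to 14; 14,15,1,6 taken -> place at 13.
Table: [527, 65, ∅, ∅, ∅, ∅, 524, ∅, ∅, ∅, ∅, ∅, ∅, 82, 898, 881, 594]

13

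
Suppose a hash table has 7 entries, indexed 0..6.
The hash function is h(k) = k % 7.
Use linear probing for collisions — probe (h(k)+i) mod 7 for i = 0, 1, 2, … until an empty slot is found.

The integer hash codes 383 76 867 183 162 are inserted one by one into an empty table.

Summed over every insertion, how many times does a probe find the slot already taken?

2

383: h=5 => slot 5
76: h=6 => slot 6
867: h=6, probe 6,0 => slot 0
183: h=1 => slot 1
162: h=1, probe 1,2 => slot 2
Table: [867, 183, 162, —, —, 383, 76]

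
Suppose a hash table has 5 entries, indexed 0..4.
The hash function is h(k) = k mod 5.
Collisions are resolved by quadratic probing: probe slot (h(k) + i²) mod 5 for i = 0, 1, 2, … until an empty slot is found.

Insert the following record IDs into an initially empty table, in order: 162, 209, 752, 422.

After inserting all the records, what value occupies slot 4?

162 hashes to 2; slot 2 is free => place at 2.
209 hashes to 4; slot 4 is free => place at 4.
752 hashes to 2; 2 taken => place at 3.
422 hashes to 2; 2,3 taken => place at 1.
Table: [∅, 422, 162, 752, 209]

209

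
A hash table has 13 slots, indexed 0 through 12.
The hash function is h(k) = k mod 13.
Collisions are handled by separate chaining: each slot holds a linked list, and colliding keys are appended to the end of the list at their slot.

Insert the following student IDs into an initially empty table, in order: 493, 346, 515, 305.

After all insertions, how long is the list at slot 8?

493 → bucket 12
346 → bucket 8
515 → bucket 8 (collision)
305 → bucket 6
Final buckets:
0: _
1: _
2: _
3: _
4: _
5: _
6: 305
7: _
8: 346 -> 515
9: _
10: _
11: _
12: 493

2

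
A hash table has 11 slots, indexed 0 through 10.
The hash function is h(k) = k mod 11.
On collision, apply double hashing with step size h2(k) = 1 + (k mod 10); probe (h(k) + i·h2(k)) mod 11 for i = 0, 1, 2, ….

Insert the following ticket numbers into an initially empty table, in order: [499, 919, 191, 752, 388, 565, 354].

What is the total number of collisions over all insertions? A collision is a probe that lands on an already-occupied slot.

4

499: h=4 => slot 4
919: h=6 => slot 6
191: h=4, h2=2, probe 4,6,8 => slot 8
752: h=4, h2=3, probe 4,7 => slot 7
388: h=3 => slot 3
565: h=4, h2=6, probe 4,10 => slot 10
354: h=2 => slot 2
Table: [., ., 354, 388, 499, ., 919, 752, 191, ., 565]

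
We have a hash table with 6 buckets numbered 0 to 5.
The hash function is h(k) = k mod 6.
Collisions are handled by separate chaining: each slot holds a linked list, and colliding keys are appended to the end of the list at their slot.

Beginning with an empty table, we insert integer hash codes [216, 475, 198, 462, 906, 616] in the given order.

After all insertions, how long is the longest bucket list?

4

216 → bucket 0
475 → bucket 1
198 → bucket 0 (collision)
462 → bucket 0 (collision)
906 → bucket 0 (collision)
616 → bucket 4
Final buckets:
0: 216 -> 198 -> 462 -> 906
1: 475
2: -
3: -
4: 616
5: -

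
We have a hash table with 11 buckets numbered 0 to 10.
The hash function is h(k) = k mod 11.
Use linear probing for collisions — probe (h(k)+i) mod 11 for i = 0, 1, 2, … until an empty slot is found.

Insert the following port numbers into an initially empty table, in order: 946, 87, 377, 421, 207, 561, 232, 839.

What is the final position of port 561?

1

946 hashes to 0; slot 0 is free → place at 0.
87 hashes to 10; slot 10 is free → place at 10.
377 hashes to 3; slot 3 is free → place at 3.
421 hashes to 3; 3 taken → place at 4.
207 hashes to 9; slot 9 is free → place at 9.
561 hashes to 0; 0 taken → place at 1.
232 hashes to 1; 1 taken → place at 2.
839 hashes to 3; 3,4 taken → place at 5.
Table: [946, 561, 232, 377, 421, 839, ∅, ∅, ∅, 207, 87]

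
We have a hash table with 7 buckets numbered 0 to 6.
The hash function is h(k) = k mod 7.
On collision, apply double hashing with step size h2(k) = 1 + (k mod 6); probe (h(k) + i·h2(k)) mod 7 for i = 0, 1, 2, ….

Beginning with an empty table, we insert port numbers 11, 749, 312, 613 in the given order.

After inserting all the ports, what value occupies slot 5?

312

Insert 11: h=4, slot 4 empty => index 4.
Insert 749: h=0, slot 0 empty => index 0.
Insert 312: h=4, h2=1, slot 4 occupied => index 5.
Insert 613: h=4, h2=2, slot 4 occupied => index 6.
Table: [749, _, _, _, 11, 312, 613]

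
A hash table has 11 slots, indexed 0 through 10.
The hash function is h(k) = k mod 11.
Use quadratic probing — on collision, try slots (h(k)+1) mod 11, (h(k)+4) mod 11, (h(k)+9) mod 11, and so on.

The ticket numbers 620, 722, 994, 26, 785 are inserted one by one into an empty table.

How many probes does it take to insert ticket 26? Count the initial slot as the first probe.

Insert 620: h=4, slot 4 empty → index 4.
Insert 722: h=7, slot 7 empty → index 7.
Insert 994: h=4, slot 4 occupied → index 5.
Insert 26: h=4, slots 4,5 occupied → index 8.
Insert 785: h=4, slots 4,5,8 occupied → index 2.
Table: [-, -, 785, -, 620, 994, -, 722, 26, -, -]

3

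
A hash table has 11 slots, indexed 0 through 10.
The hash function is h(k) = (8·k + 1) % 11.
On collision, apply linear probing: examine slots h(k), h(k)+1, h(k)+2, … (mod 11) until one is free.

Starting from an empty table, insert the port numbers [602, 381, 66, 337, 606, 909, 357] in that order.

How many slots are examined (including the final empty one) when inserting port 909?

Insert 602: h=10, slot 10 empty -> index 10.
Insert 381: h=2, slot 2 empty -> index 2.
Insert 66: h=1, slot 1 empty -> index 1.
Insert 337: h=2, slot 2 occupied -> index 3.
Insert 606: h=9, slot 9 empty -> index 9.
Insert 909: h=2, slots 2,3 occupied -> index 4.
Insert 357: h=8, slot 8 empty -> index 8.
Table: [-, 66, 381, 337, 909, -, -, -, 357, 606, 602]

3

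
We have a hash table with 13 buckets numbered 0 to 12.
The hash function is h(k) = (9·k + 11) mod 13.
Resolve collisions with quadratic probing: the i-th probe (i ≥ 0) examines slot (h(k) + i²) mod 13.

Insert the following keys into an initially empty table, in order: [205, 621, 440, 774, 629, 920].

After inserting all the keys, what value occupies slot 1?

920

205 hashes to 10; slot 10 is free => place at 10.
621 hashes to 10; 10 taken => place at 11.
440 hashes to 6; slot 6 is free => place at 6.
774 hashes to 9; slot 9 is free => place at 9.
629 hashes to 4; slot 4 is free => place at 4.
920 hashes to 10; 10,11 taken => place at 1.
Table: [-, 920, -, -, 629, -, 440, -, -, 774, 205, 621, -]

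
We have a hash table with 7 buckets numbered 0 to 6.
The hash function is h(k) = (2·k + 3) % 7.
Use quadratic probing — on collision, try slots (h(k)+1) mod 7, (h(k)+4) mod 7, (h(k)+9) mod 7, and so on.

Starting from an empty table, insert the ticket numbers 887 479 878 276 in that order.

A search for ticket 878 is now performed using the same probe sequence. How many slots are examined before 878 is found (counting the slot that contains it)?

2

887 hashes to 6; slot 6 is free -> place at 6.
479 hashes to 2; slot 2 is free -> place at 2.
878 hashes to 2; 2 taken -> place at 3.
276 hashes to 2; 2,3,6 taken -> place at 4.
Table: [—, —, 479, 878, 276, —, 887]
Lookup 878: h=2, probe 2,3 → found at 3.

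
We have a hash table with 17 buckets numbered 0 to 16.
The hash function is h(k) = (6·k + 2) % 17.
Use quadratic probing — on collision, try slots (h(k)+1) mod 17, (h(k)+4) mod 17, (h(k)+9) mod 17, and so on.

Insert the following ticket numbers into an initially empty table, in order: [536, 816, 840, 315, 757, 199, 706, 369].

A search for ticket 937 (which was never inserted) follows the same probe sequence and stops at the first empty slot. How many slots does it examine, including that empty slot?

3

536: h=5 => slot 5
816: h=2 => slot 2
840: h=10 => slot 10
315: h=5, probe 5,6 => slot 6
757: h=5, probe 5,6,9 => slot 9
199: h=6, probe 6,7 => slot 7
706: h=5, probe 5,6,9,14 => slot 14
369: h=6, probe 6,7,10,15 => slot 15
Table: [-, -, 816, -, -, 536, 315, 199, -, 757, 840, -, -, -, 706, 369, -]
Lookup 937: h=14, probe 14,15,1 → slot 1 empty, not found.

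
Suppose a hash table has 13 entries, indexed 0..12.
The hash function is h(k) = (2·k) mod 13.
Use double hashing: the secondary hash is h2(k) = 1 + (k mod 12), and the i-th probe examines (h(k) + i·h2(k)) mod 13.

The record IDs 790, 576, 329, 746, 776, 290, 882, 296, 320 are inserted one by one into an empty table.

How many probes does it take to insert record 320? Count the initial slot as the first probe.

2

790: h=7 → slot 7
576: h=8 → slot 8
329: h=8, h2=6, probe 8,1 → slot 1
746: h=10 → slot 10
776: h=5 → slot 5
290: h=8, h2=3, probe 8,11 → slot 11
882: h=9 → slot 9
296: h=7, h2=9, probe 7,3 → slot 3
320: h=3, h2=9, probe 3,12 → slot 12
Table: [_, 329, _, 296, _, 776, _, 790, 576, 882, 746, 290, 320]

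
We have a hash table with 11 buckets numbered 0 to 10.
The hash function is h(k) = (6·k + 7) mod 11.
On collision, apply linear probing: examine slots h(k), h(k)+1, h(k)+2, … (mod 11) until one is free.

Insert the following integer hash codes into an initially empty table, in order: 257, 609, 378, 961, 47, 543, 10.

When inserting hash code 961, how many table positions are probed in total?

4

257 hashes to 9; slot 9 is free → place at 9.
609 hashes to 9; 9 taken → place at 10.
378 hashes to 9; 9,10 taken → place at 0.
961 hashes to 9; 9,10,0 taken → place at 1.
47 hashes to 3; slot 3 is free → place at 3.
543 hashes to 9; 9,10,0,1 taken → place at 2.
10 hashes to 1; 1,2,3 taken → place at 4.
Table: [378, 961, 543, 47, 10, ∅, ∅, ∅, ∅, 257, 609]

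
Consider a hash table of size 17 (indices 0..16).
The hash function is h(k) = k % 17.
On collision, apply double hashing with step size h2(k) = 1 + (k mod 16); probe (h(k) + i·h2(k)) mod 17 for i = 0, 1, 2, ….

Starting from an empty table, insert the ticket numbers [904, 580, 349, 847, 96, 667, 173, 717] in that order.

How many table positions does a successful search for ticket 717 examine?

904 hashes to 3; slot 3 is free -> place at 3.
580 hashes to 2; slot 2 is free -> place at 2.
349 hashes to 9; slot 9 is free -> place at 9.
847 hashes to 14; slot 14 is free -> place at 14.
96 hashes to 11; slot 11 is free -> place at 11.
667 hashes to 4; slot 4 is free -> place at 4.
173 hashes to 3, h2=14; 3 taken -> place at 0.
717 hashes to 3, h2=14; 3,0,14,11 taken -> place at 8.
Table: [173, ., 580, 904, 667, ., ., ., 717, 349, ., 96, ., ., 847, ., .]
Lookup 717: h=3, h2=14, probe 3,0,14,11,8 → found at 8.

5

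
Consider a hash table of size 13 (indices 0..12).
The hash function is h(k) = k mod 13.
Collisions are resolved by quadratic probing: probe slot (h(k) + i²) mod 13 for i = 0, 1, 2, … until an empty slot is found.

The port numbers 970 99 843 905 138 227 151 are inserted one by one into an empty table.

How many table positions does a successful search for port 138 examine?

970: h=8 => slot 8
99: h=8, probe 8,9 => slot 9
843: h=11 => slot 11
905: h=8, probe 8,9,12 => slot 12
138: h=8, probe 8,9,12,4 => slot 4
227: h=6 => slot 6
151: h=8, probe 8,9,12,4,11,7 => slot 7
Table: [—, —, —, —, 138, —, 227, 151, 970, 99, —, 843, 905]
Lookup 138: h=8, probe 8,9,12,4 → found at 4.

4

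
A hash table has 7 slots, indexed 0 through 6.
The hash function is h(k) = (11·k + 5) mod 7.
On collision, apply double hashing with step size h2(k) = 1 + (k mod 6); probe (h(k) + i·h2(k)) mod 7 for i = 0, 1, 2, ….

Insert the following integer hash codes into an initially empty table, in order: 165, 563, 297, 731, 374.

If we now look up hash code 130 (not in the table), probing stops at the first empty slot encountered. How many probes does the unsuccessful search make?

165 hashes to 0; slot 0 is free => place at 0.
563 hashes to 3; slot 3 is free => place at 3.
297 hashes to 3, h2=4; 3,0 taken => place at 4.
731 hashes to 3, h2=6; 3 taken => place at 2.
374 hashes to 3, h2=3; 3 taken => place at 6.
Table: [165, —, 731, 563, 297, —, 374]
Lookup 130: h=0, h2=5, probe 0,5 → slot 5 empty, not found.

2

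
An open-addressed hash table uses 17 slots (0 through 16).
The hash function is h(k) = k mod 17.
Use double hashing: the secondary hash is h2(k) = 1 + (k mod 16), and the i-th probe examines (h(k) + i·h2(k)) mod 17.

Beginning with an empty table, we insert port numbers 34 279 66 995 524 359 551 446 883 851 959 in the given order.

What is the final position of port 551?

6

34: h=0 -> slot 0
279: h=7 -> slot 7
66: h=15 -> slot 15
995: h=9 -> slot 9
524: h=14 -> slot 14
359: h=2 -> slot 2
551: h=7, h2=8, probe 7,15,6 -> slot 6
446: h=4 -> slot 4
883: h=16 -> slot 16
851: h=1 -> slot 1
959: h=7, h2=16, probe 7,6,5 -> slot 5
Table: [34, 851, 359, -, 446, 959, 551, 279, -, 995, -, -, -, -, 524, 66, 883]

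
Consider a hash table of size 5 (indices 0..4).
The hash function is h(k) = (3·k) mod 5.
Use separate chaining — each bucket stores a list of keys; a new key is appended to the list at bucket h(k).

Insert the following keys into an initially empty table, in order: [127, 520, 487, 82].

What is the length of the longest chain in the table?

Insert 127: h=1, bucket 1 empty → new chain.
Insert 520: h=0, bucket 0 empty → new chain.
Insert 487: h=1, bucket 1 nonempty → append to chain.
Insert 82: h=1, bucket 1 nonempty → append to chain.
Final buckets:
0: 520
1: 127 -> 487 -> 82
2: -
3: -
4: -

3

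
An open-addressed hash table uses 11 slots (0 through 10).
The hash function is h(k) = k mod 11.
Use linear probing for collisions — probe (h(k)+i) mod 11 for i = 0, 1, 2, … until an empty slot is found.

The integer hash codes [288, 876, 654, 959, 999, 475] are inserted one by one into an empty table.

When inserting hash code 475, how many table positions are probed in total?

3

Insert 288: h=2, slot 2 empty -> index 2.
Insert 876: h=7, slot 7 empty -> index 7.
Insert 654: h=5, slot 5 empty -> index 5.
Insert 959: h=2, slot 2 occupied -> index 3.
Insert 999: h=9, slot 9 empty -> index 9.
Insert 475: h=2, slots 2,3 occupied -> index 4.
Table: [—, —, 288, 959, 475, 654, —, 876, —, 999, —]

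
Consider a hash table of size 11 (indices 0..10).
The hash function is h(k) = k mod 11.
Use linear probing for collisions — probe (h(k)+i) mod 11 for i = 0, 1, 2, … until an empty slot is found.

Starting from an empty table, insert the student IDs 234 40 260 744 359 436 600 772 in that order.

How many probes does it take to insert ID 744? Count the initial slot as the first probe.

3

234 hashes to 3; slot 3 is free => place at 3.
40 hashes to 7; slot 7 is free => place at 7.
260 hashes to 7; 7 taken => place at 8.
744 hashes to 7; 7,8 taken => place at 9.
359 hashes to 7; 7,8,9 taken => place at 10.
436 hashes to 7; 7,8,9,10 taken => place at 0.
600 hashes to 6; slot 6 is free => place at 6.
772 hashes to 2; slot 2 is free => place at 2.
Table: [436, ., 772, 234, ., ., 600, 40, 260, 744, 359]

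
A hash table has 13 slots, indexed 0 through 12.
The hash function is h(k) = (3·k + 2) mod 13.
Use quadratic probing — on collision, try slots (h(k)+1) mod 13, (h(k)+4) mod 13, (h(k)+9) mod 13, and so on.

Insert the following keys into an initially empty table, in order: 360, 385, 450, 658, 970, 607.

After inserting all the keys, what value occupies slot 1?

360 hashes to 3; slot 3 is free -> place at 3.
385 hashes to 0; slot 0 is free -> place at 0.
450 hashes to 0; 0 taken -> place at 1.
658 hashes to 0; 0,1 taken -> place at 4.
970 hashes to 0; 0,1,4 taken -> place at 9.
607 hashes to 3; 3,4 taken -> place at 7.
Table: [385, 450, ∅, 360, 658, ∅, ∅, 607, ∅, 970, ∅, ∅, ∅]

450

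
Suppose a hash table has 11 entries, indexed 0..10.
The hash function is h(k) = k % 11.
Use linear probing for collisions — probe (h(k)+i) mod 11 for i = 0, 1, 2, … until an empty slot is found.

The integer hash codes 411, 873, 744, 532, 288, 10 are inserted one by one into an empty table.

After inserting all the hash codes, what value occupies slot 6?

532

411 hashes to 4; slot 4 is free → place at 4.
873 hashes to 4; 4 taken → place at 5.
744 hashes to 7; slot 7 is free → place at 7.
532 hashes to 4; 4,5 taken → place at 6.
288 hashes to 2; slot 2 is free → place at 2.
10 hashes to 10; slot 10 is free → place at 10.
Table: [-, -, 288, -, 411, 873, 532, 744, -, -, 10]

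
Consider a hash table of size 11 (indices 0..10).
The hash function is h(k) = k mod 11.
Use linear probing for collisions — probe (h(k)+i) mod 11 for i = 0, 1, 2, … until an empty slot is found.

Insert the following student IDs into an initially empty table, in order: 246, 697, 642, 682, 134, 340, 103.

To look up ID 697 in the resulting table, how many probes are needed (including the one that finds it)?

246: h=4 → slot 4
697: h=4, probe 4,5 → slot 5
642: h=4, probe 4,5,6 → slot 6
682: h=0 → slot 0
134: h=2 → slot 2
340: h=10 → slot 10
103: h=4, probe 4,5,6,7 → slot 7
Table: [682, ., 134, ., 246, 697, 642, 103, ., ., 340]
Lookup 697: h=4, probe 4,5 → found at 5.

2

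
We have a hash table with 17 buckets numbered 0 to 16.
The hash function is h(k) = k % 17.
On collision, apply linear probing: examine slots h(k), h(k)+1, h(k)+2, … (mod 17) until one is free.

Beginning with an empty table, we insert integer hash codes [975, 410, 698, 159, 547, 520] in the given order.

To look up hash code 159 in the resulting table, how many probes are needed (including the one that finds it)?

2

Insert 975: h=6, slot 6 empty → index 6.
Insert 410: h=2, slot 2 empty → index 2.
Insert 698: h=1, slot 1 empty → index 1.
Insert 159: h=6, slot 6 occupied → index 7.
Insert 547: h=3, slot 3 empty → index 3.
Insert 520: h=10, slot 10 empty → index 10.
Table: [_, 698, 410, 547, _, _, 975, 159, _, _, 520, _, _, _, _, _, _]
Lookup 159: h=6, probe 6,7 → found at 7.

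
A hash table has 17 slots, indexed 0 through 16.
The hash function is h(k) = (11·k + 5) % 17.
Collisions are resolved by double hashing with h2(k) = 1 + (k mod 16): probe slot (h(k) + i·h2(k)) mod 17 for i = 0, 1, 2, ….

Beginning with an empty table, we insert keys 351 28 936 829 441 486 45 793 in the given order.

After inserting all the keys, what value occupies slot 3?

28

Insert 351: h=7, slot 7 empty → index 7.
Insert 28: h=7, h2=13, slot 7 occupied → index 3.
Insert 936: h=16, slot 16 empty → index 16.
Insert 829: h=12, slot 12 empty → index 12.
Insert 441: h=11, slot 11 empty → index 11.
Insert 486: h=13, slot 13 empty → index 13.
Insert 45: h=7, h2=14, slot 7 occupied → index 4.
Insert 793: h=7, h2=10, slot 7 occupied → index 0.
Table: [793, -, -, 28, 45, -, -, 351, -, -, -, 441, 829, 486, -, -, 936]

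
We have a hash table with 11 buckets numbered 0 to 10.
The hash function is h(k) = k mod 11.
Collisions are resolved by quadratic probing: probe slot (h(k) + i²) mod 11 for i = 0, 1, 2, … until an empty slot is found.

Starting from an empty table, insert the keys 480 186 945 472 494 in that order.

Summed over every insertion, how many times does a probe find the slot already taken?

6

480: h=7 -> slot 7
186: h=10 -> slot 10
945: h=10, probe 10,0 -> slot 0
472: h=10, probe 10,0,3 -> slot 3
494: h=10, probe 10,0,3,8 -> slot 8
Table: [945, -, -, 472, -, -, -, 480, 494, -, 186]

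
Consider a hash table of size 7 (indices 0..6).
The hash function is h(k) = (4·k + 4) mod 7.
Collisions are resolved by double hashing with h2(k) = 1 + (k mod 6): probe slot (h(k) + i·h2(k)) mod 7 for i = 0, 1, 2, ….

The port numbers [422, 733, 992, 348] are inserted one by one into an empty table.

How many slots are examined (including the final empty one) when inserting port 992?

Insert 422: h=5, slot 5 empty => index 5.
Insert 733: h=3, slot 3 empty => index 3.
Insert 992: h=3, h2=3, slot 3 occupied => index 6.
Insert 348: h=3, h2=1, slot 3 occupied => index 4.
Table: [., ., ., 733, 348, 422, 992]

2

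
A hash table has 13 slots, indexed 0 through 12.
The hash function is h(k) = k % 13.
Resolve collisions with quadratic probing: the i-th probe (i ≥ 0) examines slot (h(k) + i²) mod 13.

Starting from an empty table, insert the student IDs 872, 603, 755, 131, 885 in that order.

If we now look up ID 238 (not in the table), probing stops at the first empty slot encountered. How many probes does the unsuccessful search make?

3

872: h=1 → slot 1
603: h=5 → slot 5
755: h=1, probe 1,2 → slot 2
131: h=1, probe 1,2,5,10 → slot 10
885: h=1, probe 1,2,5,10,4 → slot 4
Table: [—, 872, 755, —, 885, 603, —, —, —, —, 131, —, —]
Lookup 238: h=4, probe 4,5,8 → slot 8 empty, not found.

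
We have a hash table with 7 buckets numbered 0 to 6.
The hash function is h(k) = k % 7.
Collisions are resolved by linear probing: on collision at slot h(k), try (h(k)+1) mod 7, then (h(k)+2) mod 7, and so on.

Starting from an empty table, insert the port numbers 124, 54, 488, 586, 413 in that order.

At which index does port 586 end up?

124 hashes to 5; slot 5 is free → place at 5.
54 hashes to 5; 5 taken → place at 6.
488 hashes to 5; 5,6 taken → place at 0.
586 hashes to 5; 5,6,0 taken → place at 1.
413 hashes to 0; 0,1 taken → place at 2.
Table: [488, 586, 413, _, _, 124, 54]

1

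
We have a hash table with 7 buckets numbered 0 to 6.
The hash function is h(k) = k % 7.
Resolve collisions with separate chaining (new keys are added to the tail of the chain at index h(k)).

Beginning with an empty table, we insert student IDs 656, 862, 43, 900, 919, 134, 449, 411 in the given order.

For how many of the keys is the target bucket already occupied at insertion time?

4

656 → bucket 5
862 → bucket 1
43 → bucket 1 (collision)
900 → bucket 4
919 → bucket 2
134 → bucket 1 (collision)
449 → bucket 1 (collision)
411 → bucket 5 (collision)
Final buckets:
0: —
1: 862 -> 43 -> 134 -> 449
2: 919
3: —
4: 900
5: 656 -> 411
6: —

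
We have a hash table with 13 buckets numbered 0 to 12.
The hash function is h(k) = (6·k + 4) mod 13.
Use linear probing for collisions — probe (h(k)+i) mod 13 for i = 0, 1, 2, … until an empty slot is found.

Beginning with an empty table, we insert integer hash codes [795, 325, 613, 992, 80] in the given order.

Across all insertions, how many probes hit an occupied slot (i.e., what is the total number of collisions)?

5

Insert 795: h=3, slot 3 empty => index 3.
Insert 325: h=4, slot 4 empty => index 4.
Insert 613: h=3, slots 3,4 occupied => index 5.
Insert 992: h=2, slot 2 empty => index 2.
Insert 80: h=3, slots 3,4,5 occupied => index 6.
Table: [_, _, 992, 795, 325, 613, 80, _, _, _, _, _, _]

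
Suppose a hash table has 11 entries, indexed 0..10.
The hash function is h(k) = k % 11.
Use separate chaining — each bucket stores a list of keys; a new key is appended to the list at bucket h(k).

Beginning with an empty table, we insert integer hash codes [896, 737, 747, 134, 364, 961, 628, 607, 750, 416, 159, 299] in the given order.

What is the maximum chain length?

896 -> bucket 5
737 -> bucket 0
747 -> bucket 10
134 -> bucket 2
364 -> bucket 1
961 -> bucket 4
628 -> bucket 1 (collision)
607 -> bucket 2 (collision)
750 -> bucket 2 (collision)
416 -> bucket 9
159 -> bucket 5 (collision)
299 -> bucket 2 (collision)
Final buckets:
0: 737
1: 364 -> 628
2: 134 -> 607 -> 750 -> 299
3: .
4: 961
5: 896 -> 159
6: .
7: .
8: .
9: 416
10: 747

4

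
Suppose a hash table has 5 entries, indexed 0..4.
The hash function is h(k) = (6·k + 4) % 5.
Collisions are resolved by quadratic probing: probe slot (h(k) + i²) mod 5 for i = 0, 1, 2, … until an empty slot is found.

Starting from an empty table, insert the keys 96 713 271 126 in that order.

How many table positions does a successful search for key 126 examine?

3

96 hashes to 0; slot 0 is free => place at 0.
713 hashes to 2; slot 2 is free => place at 2.
271 hashes to 0; 0 taken => place at 1.
126 hashes to 0; 0,1 taken => place at 4.
Table: [96, 271, 713, ., 126]
Lookup 126: h=0, probe 0,1,4 → found at 4.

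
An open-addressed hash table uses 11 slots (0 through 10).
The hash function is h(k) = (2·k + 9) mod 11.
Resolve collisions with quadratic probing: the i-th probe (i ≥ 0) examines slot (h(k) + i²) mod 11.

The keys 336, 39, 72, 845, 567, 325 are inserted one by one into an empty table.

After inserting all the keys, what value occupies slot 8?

567

336 hashes to 10; slot 10 is free => place at 10.
39 hashes to 10; 10 taken => place at 0.
72 hashes to 10; 10,0 taken => place at 3.
845 hashes to 5; slot 5 is free => place at 5.
567 hashes to 10; 10,0,3 taken => place at 8.
325 hashes to 10; 10,0,3,8 taken => place at 4.
Table: [39, _, _, 72, 325, 845, _, _, 567, _, 336]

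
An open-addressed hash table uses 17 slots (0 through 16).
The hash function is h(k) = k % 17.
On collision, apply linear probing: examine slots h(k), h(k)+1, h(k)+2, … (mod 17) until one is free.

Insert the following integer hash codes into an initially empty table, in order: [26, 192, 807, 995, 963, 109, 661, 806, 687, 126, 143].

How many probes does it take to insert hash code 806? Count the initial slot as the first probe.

6

Insert 26: h=9, slot 9 empty → index 9.
Insert 192: h=5, slot 5 empty → index 5.
Insert 807: h=8, slot 8 empty → index 8.
Insert 995: h=9, slot 9 occupied → index 10.
Insert 963: h=11, slot 11 empty → index 11.
Insert 109: h=7, slot 7 empty → index 7.
Insert 661: h=15, slot 15 empty → index 15.
Insert 806: h=7, slots 7,8,9,10,11 occupied → index 12.
Insert 687: h=7, slots 7,8,9,10,11,12 occupied → index 13.
Insert 126: h=7, slots 7,8,9,10,11,12,13 occupied → index 14.
Insert 143: h=7, slots 7,8,9,10,11,12,13,14,15 occupied → index 16.
Table: [—, —, —, —, —, 192, —, 109, 807, 26, 995, 963, 806, 687, 126, 661, 143]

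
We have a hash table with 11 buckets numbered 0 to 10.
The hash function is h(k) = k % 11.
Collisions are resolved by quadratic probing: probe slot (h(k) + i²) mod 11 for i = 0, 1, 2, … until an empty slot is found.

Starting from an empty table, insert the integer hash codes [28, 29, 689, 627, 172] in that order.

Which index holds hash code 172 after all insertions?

5

Insert 28: h=6, slot 6 empty => index 6.
Insert 29: h=7, slot 7 empty => index 7.
Insert 689: h=7, slot 7 occupied => index 8.
Insert 627: h=0, slot 0 empty => index 0.
Insert 172: h=7, slots 7,8,0 occupied => index 5.
Table: [627, ., ., ., ., 172, 28, 29, 689, ., .]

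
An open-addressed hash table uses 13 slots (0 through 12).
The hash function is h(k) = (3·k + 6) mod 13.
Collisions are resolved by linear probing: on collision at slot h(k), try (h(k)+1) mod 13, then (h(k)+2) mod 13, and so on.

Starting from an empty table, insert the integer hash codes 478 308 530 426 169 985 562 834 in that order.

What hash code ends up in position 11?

530

Insert 478: h=10, slot 10 empty -> index 10.
Insert 308: h=7, slot 7 empty -> index 7.
Insert 530: h=10, slot 10 occupied -> index 11.
Insert 426: h=10, slots 10,11 occupied -> index 12.
Insert 169: h=6, slot 6 empty -> index 6.
Insert 985: h=10, slots 10,11,12 occupied -> index 0.
Insert 562: h=2, slot 2 empty -> index 2.
Insert 834: h=12, slots 12,0 occupied -> index 1.
Table: [985, 834, 562, -, -, -, 169, 308, -, -, 478, 530, 426]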